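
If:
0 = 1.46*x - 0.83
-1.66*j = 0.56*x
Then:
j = -0.19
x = 0.57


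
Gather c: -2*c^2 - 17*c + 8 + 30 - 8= -2*c^2 - 17*c + 30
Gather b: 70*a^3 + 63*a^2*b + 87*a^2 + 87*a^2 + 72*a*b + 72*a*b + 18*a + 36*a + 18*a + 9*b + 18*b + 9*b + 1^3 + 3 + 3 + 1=70*a^3 + 174*a^2 + 72*a + b*(63*a^2 + 144*a + 36) + 8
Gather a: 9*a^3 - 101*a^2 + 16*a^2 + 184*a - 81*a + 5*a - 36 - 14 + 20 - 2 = 9*a^3 - 85*a^2 + 108*a - 32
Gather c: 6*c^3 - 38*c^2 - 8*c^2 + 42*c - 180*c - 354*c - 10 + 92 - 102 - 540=6*c^3 - 46*c^2 - 492*c - 560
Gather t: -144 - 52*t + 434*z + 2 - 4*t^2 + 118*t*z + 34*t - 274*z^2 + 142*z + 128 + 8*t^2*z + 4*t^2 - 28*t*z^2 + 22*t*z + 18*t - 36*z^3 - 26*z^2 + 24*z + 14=8*t^2*z + t*(-28*z^2 + 140*z) - 36*z^3 - 300*z^2 + 600*z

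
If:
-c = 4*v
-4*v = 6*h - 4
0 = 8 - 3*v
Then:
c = -32/3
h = -10/9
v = 8/3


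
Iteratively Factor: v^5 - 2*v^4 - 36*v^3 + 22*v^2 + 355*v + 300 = (v + 1)*(v^4 - 3*v^3 - 33*v^2 + 55*v + 300) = (v + 1)*(v + 3)*(v^3 - 6*v^2 - 15*v + 100) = (v - 5)*(v + 1)*(v + 3)*(v^2 - v - 20) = (v - 5)*(v + 1)*(v + 3)*(v + 4)*(v - 5)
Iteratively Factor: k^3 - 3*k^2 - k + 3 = (k - 1)*(k^2 - 2*k - 3) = (k - 3)*(k - 1)*(k + 1)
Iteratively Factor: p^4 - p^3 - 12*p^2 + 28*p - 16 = (p - 2)*(p^3 + p^2 - 10*p + 8) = (p - 2)*(p + 4)*(p^2 - 3*p + 2) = (p - 2)^2*(p + 4)*(p - 1)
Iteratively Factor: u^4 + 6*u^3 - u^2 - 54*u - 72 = (u - 3)*(u^3 + 9*u^2 + 26*u + 24) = (u - 3)*(u + 2)*(u^2 + 7*u + 12) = (u - 3)*(u + 2)*(u + 4)*(u + 3)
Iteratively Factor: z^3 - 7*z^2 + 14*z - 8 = (z - 4)*(z^2 - 3*z + 2) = (z - 4)*(z - 2)*(z - 1)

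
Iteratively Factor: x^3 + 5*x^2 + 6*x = (x + 2)*(x^2 + 3*x) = x*(x + 2)*(x + 3)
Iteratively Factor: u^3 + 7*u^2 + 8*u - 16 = (u - 1)*(u^2 + 8*u + 16) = (u - 1)*(u + 4)*(u + 4)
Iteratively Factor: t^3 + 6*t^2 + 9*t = (t + 3)*(t^2 + 3*t) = t*(t + 3)*(t + 3)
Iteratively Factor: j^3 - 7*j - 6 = (j - 3)*(j^2 + 3*j + 2) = (j - 3)*(j + 2)*(j + 1)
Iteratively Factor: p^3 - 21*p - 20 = (p + 1)*(p^2 - p - 20) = (p + 1)*(p + 4)*(p - 5)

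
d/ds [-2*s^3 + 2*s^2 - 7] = 2*s*(2 - 3*s)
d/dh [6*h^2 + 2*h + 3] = 12*h + 2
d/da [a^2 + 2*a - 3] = 2*a + 2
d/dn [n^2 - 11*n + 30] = 2*n - 11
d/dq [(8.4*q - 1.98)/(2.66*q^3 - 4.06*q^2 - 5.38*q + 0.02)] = (-44.688*q^3 + 49.9044*q^2 - 16.0776*q - 10.4844)/(7.0756*q^6 - 21.5992*q^5 - 12.138*q^4 + 43.792*q^3 + 28.782*q^2 - 0.2152*q + 0.0004)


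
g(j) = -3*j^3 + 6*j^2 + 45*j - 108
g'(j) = -9*j^2 + 12*j + 45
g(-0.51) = -128.99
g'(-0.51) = 36.54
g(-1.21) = -148.35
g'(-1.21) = 17.30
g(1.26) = -47.78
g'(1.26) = 45.83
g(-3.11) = -99.68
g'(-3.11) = -79.37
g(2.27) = -10.02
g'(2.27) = 25.86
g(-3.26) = -87.00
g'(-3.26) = -89.77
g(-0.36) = -123.28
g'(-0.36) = 39.51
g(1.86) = -22.85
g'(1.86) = 36.18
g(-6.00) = 486.00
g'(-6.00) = -351.00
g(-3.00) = -108.00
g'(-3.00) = -72.00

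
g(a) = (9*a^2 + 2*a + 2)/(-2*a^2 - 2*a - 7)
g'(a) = (4*a + 2)*(9*a^2 + 2*a + 2)/(-2*a^2 - 2*a - 7)^2 + (18*a + 2)/(-2*a^2 - 2*a - 7)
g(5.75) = -3.68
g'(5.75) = -0.16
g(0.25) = -0.40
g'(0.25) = -0.69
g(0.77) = -0.91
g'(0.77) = -1.15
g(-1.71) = -2.64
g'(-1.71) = 1.70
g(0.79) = -0.94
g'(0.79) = -1.16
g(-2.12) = -3.25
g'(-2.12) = 1.28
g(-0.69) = -0.75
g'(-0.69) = 1.50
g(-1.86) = -2.88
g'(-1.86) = 1.55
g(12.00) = -4.14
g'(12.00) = -0.03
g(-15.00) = -4.68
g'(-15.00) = -0.00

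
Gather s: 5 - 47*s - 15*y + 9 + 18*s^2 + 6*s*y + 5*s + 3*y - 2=18*s^2 + s*(6*y - 42) - 12*y + 12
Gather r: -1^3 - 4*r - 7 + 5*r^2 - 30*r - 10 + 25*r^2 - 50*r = 30*r^2 - 84*r - 18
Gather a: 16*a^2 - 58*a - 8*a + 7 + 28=16*a^2 - 66*a + 35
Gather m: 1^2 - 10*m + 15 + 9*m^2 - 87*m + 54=9*m^2 - 97*m + 70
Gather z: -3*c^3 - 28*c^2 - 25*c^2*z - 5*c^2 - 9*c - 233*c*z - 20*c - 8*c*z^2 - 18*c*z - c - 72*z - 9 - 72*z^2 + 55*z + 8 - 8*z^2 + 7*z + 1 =-3*c^3 - 33*c^2 - 30*c + z^2*(-8*c - 80) + z*(-25*c^2 - 251*c - 10)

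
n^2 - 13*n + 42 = (n - 7)*(n - 6)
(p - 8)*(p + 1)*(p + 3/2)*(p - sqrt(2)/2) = p^4 - 11*p^3/2 - sqrt(2)*p^3/2 - 37*p^2/2 + 11*sqrt(2)*p^2/4 - 12*p + 37*sqrt(2)*p/4 + 6*sqrt(2)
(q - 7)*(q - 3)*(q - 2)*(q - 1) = q^4 - 13*q^3 + 53*q^2 - 83*q + 42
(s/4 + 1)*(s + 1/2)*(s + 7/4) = s^3/4 + 25*s^2/16 + 79*s/32 + 7/8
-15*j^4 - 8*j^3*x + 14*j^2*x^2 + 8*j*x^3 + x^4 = (-j + x)*(j + x)*(3*j + x)*(5*j + x)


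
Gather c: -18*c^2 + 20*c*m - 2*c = -18*c^2 + c*(20*m - 2)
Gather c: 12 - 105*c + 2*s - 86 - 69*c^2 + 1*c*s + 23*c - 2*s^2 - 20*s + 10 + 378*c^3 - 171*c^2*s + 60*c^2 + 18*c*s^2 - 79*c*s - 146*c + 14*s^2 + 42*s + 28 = 378*c^3 + c^2*(-171*s - 9) + c*(18*s^2 - 78*s - 228) + 12*s^2 + 24*s - 36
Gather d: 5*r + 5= 5*r + 5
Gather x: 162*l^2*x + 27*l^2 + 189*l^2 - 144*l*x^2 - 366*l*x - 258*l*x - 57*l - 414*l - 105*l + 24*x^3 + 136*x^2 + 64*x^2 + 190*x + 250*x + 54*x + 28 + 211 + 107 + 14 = 216*l^2 - 576*l + 24*x^3 + x^2*(200 - 144*l) + x*(162*l^2 - 624*l + 494) + 360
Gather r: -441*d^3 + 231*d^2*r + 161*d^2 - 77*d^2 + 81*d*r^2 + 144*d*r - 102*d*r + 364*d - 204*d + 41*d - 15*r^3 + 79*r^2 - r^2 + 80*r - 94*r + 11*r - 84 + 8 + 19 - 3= -441*d^3 + 84*d^2 + 201*d - 15*r^3 + r^2*(81*d + 78) + r*(231*d^2 + 42*d - 3) - 60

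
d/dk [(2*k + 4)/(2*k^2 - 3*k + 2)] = 4*(-k^2 - 4*k + 4)/(4*k^4 - 12*k^3 + 17*k^2 - 12*k + 4)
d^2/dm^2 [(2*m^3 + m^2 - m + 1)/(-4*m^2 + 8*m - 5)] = 2*(-104*m^3 + 252*m^2 - 114*m - 29)/(64*m^6 - 384*m^5 + 1008*m^4 - 1472*m^3 + 1260*m^2 - 600*m + 125)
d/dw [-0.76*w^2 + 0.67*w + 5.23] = 0.67 - 1.52*w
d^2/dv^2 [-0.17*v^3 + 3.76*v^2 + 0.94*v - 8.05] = 7.52 - 1.02*v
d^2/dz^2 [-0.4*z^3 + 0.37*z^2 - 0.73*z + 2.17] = 0.74 - 2.4*z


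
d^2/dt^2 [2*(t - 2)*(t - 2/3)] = 4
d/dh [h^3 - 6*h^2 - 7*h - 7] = 3*h^2 - 12*h - 7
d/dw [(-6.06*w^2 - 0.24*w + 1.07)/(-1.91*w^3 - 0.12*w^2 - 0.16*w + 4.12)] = (-11.5746*w^4 - 0.9168*w^3 + 7.0719*w^2 - 49.6776*w - 0.8176)/(3.6481*w^6 + 0.4584*w^5 + 0.6256*w^4 - 15.7*w^3 - 0.9632*w^2 - 1.3184*w + 16.9744)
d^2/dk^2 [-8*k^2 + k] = -16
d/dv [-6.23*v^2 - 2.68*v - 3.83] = -12.46*v - 2.68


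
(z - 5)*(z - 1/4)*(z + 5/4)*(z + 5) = z^4 + z^3 - 405*z^2/16 - 25*z + 125/16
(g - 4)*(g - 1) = g^2 - 5*g + 4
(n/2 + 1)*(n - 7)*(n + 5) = n^3/2 - 39*n/2 - 35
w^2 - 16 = (w - 4)*(w + 4)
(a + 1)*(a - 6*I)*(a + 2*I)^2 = a^4 + a^3 - 2*I*a^3 + 20*a^2 - 2*I*a^2 + 20*a + 24*I*a + 24*I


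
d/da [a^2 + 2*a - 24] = 2*a + 2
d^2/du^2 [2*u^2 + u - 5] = 4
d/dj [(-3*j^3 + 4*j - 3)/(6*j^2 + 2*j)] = 3*(-3*j^4 - 2*j^3 - 4*j^2 + 6*j + 1)/(2*j^2*(9*j^2 + 6*j + 1))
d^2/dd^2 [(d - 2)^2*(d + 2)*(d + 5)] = 12*d^2 + 18*d - 28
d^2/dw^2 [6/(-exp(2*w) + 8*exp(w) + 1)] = 24*(2*(exp(w) - 4)^2*exp(w) + (exp(w) - 2)*(-exp(2*w) + 8*exp(w) + 1))*exp(w)/(-exp(2*w) + 8*exp(w) + 1)^3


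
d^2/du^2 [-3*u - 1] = 0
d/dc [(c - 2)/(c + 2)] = 4/(c + 2)^2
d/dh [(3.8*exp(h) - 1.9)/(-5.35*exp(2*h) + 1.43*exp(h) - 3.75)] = (20.33*exp(2*h) - 20.33*exp(h) - 11.533)*exp(h)/(28.6225*exp(4*h) - 15.301*exp(3*h) + 42.1699*exp(2*h) - 10.725*exp(h) + 14.0625)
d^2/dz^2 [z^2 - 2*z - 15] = 2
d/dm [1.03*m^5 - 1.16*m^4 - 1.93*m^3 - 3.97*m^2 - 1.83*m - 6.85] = 5.15*m^4 - 4.64*m^3 - 5.79*m^2 - 7.94*m - 1.83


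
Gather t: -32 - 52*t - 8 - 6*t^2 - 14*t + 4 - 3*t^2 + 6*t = -9*t^2 - 60*t - 36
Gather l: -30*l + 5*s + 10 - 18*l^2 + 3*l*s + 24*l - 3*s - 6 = -18*l^2 + l*(3*s - 6) + 2*s + 4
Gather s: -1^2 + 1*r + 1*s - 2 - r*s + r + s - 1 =2*r + s*(2 - r) - 4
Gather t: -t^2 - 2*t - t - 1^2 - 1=-t^2 - 3*t - 2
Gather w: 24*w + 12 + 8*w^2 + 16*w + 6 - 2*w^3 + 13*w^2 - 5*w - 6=-2*w^3 + 21*w^2 + 35*w + 12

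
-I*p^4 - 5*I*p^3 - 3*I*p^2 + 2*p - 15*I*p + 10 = (p + 5)*(p - 2*I)*(p + I)*(-I*p + 1)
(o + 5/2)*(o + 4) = o^2 + 13*o/2 + 10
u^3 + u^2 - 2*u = u*(u - 1)*(u + 2)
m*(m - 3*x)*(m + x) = m^3 - 2*m^2*x - 3*m*x^2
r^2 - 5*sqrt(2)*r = r*(r - 5*sqrt(2))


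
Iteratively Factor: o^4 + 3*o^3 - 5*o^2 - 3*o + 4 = (o + 4)*(o^3 - o^2 - o + 1) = (o - 1)*(o + 4)*(o^2 - 1) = (o - 1)^2*(o + 4)*(o + 1)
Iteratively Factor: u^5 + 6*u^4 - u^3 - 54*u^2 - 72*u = (u + 3)*(u^4 + 3*u^3 - 10*u^2 - 24*u) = (u + 2)*(u + 3)*(u^3 + u^2 - 12*u) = (u - 3)*(u + 2)*(u + 3)*(u^2 + 4*u) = (u - 3)*(u + 2)*(u + 3)*(u + 4)*(u)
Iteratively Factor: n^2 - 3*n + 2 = (n - 2)*(n - 1)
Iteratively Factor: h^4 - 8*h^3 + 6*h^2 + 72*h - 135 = (h - 3)*(h^3 - 5*h^2 - 9*h + 45) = (h - 3)^2*(h^2 - 2*h - 15) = (h - 5)*(h - 3)^2*(h + 3)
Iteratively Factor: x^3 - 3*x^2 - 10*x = (x - 5)*(x^2 + 2*x) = (x - 5)*(x + 2)*(x)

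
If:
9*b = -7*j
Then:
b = -7*j/9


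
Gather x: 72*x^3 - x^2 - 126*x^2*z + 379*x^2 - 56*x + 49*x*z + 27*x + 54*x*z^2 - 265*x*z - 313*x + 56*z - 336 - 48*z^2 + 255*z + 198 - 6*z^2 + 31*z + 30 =72*x^3 + x^2*(378 - 126*z) + x*(54*z^2 - 216*z - 342) - 54*z^2 + 342*z - 108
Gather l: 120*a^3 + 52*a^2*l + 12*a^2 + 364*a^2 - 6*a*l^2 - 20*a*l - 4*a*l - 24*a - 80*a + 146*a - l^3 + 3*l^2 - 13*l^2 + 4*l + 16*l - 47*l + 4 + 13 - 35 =120*a^3 + 376*a^2 + 42*a - l^3 + l^2*(-6*a - 10) + l*(52*a^2 - 24*a - 27) - 18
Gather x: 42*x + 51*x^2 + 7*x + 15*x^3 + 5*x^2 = 15*x^3 + 56*x^2 + 49*x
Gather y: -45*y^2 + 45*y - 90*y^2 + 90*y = -135*y^2 + 135*y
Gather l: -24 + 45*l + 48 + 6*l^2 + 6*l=6*l^2 + 51*l + 24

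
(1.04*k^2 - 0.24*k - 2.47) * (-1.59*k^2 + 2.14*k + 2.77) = -1.6536*k^4 + 2.6072*k^3 + 6.2945*k^2 - 5.9506*k - 6.8419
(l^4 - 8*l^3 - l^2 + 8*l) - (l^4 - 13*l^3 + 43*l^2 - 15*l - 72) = 5*l^3 - 44*l^2 + 23*l + 72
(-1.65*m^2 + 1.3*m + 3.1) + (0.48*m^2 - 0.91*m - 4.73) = -1.17*m^2 + 0.39*m - 1.63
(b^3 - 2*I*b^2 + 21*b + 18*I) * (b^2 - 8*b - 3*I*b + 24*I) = b^5 - 8*b^4 - 5*I*b^4 + 15*b^3 + 40*I*b^3 - 120*b^2 - 45*I*b^2 + 54*b + 360*I*b - 432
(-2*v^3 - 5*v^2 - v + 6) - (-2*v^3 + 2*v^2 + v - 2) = -7*v^2 - 2*v + 8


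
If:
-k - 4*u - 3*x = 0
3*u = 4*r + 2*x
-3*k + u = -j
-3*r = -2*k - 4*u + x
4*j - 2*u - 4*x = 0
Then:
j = 0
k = 0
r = 0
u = 0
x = 0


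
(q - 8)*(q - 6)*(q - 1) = q^3 - 15*q^2 + 62*q - 48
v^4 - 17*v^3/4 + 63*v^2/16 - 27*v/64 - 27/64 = (v - 3)*(v - 3/4)^2*(v + 1/4)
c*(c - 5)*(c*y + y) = c^3*y - 4*c^2*y - 5*c*y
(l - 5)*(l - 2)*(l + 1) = l^3 - 6*l^2 + 3*l + 10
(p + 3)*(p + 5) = p^2 + 8*p + 15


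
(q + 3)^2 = q^2 + 6*q + 9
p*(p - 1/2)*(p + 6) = p^3 + 11*p^2/2 - 3*p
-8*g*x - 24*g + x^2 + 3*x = (-8*g + x)*(x + 3)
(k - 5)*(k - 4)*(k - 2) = k^3 - 11*k^2 + 38*k - 40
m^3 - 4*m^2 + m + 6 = (m - 3)*(m - 2)*(m + 1)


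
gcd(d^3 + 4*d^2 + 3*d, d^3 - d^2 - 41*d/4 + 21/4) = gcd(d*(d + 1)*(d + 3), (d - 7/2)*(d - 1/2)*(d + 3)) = d + 3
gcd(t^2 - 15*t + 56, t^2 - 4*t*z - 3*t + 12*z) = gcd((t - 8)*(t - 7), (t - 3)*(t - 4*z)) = 1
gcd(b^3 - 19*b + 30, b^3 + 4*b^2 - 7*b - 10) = b^2 + 3*b - 10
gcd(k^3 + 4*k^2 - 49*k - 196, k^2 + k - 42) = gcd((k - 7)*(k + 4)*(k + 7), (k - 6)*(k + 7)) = k + 7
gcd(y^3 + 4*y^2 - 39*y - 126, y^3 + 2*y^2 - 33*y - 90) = y^2 - 3*y - 18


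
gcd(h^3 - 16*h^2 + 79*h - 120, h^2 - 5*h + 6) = h - 3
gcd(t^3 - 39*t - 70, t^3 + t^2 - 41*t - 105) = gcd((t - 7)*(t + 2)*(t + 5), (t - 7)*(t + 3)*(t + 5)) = t^2 - 2*t - 35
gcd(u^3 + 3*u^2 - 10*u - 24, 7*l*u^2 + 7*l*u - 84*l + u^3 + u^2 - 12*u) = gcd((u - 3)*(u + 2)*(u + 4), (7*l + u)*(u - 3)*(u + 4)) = u^2 + u - 12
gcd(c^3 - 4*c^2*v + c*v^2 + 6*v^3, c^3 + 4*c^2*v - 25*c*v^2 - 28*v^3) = c + v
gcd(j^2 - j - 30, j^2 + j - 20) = j + 5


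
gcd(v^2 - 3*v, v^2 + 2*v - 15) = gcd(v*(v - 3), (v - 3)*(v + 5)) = v - 3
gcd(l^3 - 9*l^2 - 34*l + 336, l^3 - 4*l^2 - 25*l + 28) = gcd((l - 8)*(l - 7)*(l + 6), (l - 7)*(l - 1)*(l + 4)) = l - 7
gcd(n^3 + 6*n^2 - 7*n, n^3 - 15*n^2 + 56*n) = n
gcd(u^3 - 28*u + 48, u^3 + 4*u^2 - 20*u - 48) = u^2 + 2*u - 24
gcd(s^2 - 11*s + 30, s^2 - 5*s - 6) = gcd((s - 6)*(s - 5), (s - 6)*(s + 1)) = s - 6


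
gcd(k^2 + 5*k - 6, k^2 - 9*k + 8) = k - 1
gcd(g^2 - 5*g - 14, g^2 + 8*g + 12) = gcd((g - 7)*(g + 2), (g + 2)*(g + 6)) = g + 2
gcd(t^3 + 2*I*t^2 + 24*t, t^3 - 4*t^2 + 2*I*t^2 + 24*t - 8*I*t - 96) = t^2 + 2*I*t + 24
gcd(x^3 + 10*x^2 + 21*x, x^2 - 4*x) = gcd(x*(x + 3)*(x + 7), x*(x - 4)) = x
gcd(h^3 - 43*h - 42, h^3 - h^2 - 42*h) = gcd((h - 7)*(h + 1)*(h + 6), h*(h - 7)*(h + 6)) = h^2 - h - 42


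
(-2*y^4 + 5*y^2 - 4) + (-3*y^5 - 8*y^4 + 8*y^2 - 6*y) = -3*y^5 - 10*y^4 + 13*y^2 - 6*y - 4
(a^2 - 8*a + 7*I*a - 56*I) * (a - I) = a^3 - 8*a^2 + 6*I*a^2 + 7*a - 48*I*a - 56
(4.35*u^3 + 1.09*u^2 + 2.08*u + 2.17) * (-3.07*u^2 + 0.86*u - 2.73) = -13.3545*u^5 + 0.394699999999999*u^4 - 17.3237*u^3 - 7.8488*u^2 - 3.8122*u - 5.9241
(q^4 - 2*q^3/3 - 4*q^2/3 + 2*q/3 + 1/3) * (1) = q^4 - 2*q^3/3 - 4*q^2/3 + 2*q/3 + 1/3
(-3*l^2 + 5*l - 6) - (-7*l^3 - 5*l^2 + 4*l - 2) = 7*l^3 + 2*l^2 + l - 4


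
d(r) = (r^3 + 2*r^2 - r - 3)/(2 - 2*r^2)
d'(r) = 4*r*(r^3 + 2*r^2 - r - 3)/(2 - 2*r^2)^2 + (3*r^2 + 4*r - 1)/(2 - 2*r^2)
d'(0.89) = -21.09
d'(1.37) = -2.28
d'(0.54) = -1.58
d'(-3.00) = -0.45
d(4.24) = -3.09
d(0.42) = -1.82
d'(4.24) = -0.51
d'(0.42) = -1.12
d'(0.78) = -5.59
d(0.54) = -1.98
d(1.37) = -1.11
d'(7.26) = -0.50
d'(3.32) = -0.53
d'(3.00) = -0.55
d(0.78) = -2.67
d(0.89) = -3.85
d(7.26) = -4.62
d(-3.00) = 0.56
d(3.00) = -2.44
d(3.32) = -2.61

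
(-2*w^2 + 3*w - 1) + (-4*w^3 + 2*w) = -4*w^3 - 2*w^2 + 5*w - 1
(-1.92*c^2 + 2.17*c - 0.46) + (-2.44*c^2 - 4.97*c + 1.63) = -4.36*c^2 - 2.8*c + 1.17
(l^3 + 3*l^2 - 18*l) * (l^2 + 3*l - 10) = l^5 + 6*l^4 - 19*l^3 - 84*l^2 + 180*l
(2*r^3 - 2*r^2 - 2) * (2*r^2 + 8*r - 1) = 4*r^5 + 12*r^4 - 18*r^3 - 2*r^2 - 16*r + 2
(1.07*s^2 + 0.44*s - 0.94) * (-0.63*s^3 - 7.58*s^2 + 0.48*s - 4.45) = -0.6741*s^5 - 8.3878*s^4 - 2.2294*s^3 + 2.5749*s^2 - 2.4092*s + 4.183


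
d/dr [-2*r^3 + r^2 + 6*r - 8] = -6*r^2 + 2*r + 6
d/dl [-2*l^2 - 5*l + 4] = -4*l - 5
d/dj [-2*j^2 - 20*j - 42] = -4*j - 20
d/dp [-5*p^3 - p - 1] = -15*p^2 - 1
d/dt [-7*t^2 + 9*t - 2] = 9 - 14*t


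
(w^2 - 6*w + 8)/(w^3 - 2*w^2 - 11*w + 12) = (w - 2)/(w^2 + 2*w - 3)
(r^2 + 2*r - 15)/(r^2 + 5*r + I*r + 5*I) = (r - 3)/(r + I)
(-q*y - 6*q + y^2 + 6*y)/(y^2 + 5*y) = (-q*y - 6*q + y^2 + 6*y)/(y*(y + 5))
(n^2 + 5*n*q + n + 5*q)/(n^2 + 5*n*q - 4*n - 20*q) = (n + 1)/(n - 4)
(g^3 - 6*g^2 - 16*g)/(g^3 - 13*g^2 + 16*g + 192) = g*(g + 2)/(g^2 - 5*g - 24)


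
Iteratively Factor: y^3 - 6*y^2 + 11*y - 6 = (y - 1)*(y^2 - 5*y + 6) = (y - 2)*(y - 1)*(y - 3)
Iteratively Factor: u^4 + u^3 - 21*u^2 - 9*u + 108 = (u - 3)*(u^3 + 4*u^2 - 9*u - 36) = (u - 3)*(u + 4)*(u^2 - 9) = (u - 3)*(u + 3)*(u + 4)*(u - 3)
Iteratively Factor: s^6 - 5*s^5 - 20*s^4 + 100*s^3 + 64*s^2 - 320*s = (s - 2)*(s^5 - 3*s^4 - 26*s^3 + 48*s^2 + 160*s) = (s - 5)*(s - 2)*(s^4 + 2*s^3 - 16*s^2 - 32*s) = (s - 5)*(s - 2)*(s + 2)*(s^3 - 16*s) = (s - 5)*(s - 4)*(s - 2)*(s + 2)*(s^2 + 4*s) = s*(s - 5)*(s - 4)*(s - 2)*(s + 2)*(s + 4)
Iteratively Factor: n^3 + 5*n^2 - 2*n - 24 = (n - 2)*(n^2 + 7*n + 12) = (n - 2)*(n + 4)*(n + 3)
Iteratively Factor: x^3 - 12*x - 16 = (x + 2)*(x^2 - 2*x - 8) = (x + 2)^2*(x - 4)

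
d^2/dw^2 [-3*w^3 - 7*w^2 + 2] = -18*w - 14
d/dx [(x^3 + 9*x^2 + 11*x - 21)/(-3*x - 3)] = 2*(-x^3 - 6*x^2 - 9*x - 16)/(3*(x^2 + 2*x + 1))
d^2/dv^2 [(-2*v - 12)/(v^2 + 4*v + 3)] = 4*(-4*(v + 2)^2*(v + 6) + (3*v + 10)*(v^2 + 4*v + 3))/(v^2 + 4*v + 3)^3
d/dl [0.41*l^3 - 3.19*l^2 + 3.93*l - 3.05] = 1.23*l^2 - 6.38*l + 3.93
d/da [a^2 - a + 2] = 2*a - 1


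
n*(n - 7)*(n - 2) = n^3 - 9*n^2 + 14*n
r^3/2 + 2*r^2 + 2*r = r*(r/2 + 1)*(r + 2)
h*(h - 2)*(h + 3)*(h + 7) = h^4 + 8*h^3 + h^2 - 42*h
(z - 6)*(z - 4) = z^2 - 10*z + 24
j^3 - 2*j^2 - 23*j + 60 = (j - 4)*(j - 3)*(j + 5)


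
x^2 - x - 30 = (x - 6)*(x + 5)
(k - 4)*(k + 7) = k^2 + 3*k - 28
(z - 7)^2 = z^2 - 14*z + 49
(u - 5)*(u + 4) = u^2 - u - 20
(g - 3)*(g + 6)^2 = g^3 + 9*g^2 - 108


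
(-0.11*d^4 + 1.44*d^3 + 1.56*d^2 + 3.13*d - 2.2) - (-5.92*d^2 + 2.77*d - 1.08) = -0.11*d^4 + 1.44*d^3 + 7.48*d^2 + 0.36*d - 1.12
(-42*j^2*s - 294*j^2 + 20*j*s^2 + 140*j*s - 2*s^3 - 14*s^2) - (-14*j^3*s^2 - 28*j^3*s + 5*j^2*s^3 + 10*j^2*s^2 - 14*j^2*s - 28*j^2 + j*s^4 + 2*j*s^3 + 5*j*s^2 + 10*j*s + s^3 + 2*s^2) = 14*j^3*s^2 + 28*j^3*s - 5*j^2*s^3 - 10*j^2*s^2 - 28*j^2*s - 266*j^2 - j*s^4 - 2*j*s^3 + 15*j*s^2 + 130*j*s - 3*s^3 - 16*s^2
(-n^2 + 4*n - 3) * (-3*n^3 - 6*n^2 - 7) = 3*n^5 - 6*n^4 - 15*n^3 + 25*n^2 - 28*n + 21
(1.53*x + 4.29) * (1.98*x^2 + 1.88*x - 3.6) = 3.0294*x^3 + 11.3706*x^2 + 2.5572*x - 15.444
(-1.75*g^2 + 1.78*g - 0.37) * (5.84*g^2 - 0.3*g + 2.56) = -10.22*g^4 + 10.9202*g^3 - 7.1748*g^2 + 4.6678*g - 0.9472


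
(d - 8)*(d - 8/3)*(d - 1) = d^3 - 35*d^2/3 + 32*d - 64/3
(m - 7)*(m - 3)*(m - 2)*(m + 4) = m^4 - 8*m^3 - 7*m^2 + 122*m - 168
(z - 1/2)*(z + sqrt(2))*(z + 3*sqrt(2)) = z^3 - z^2/2 + 4*sqrt(2)*z^2 - 2*sqrt(2)*z + 6*z - 3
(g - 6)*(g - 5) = g^2 - 11*g + 30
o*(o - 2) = o^2 - 2*o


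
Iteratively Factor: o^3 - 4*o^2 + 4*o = (o)*(o^2 - 4*o + 4) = o*(o - 2)*(o - 2)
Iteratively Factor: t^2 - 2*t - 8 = (t - 4)*(t + 2)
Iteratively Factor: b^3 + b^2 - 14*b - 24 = (b + 3)*(b^2 - 2*b - 8) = (b - 4)*(b + 3)*(b + 2)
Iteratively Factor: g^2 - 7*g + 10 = (g - 2)*(g - 5)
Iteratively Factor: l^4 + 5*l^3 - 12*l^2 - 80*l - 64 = (l + 4)*(l^3 + l^2 - 16*l - 16) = (l + 1)*(l + 4)*(l^2 - 16) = (l + 1)*(l + 4)^2*(l - 4)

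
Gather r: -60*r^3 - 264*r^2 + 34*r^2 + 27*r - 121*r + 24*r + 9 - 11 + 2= -60*r^3 - 230*r^2 - 70*r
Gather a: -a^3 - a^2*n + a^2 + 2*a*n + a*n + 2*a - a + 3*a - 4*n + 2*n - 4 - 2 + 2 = -a^3 + a^2*(1 - n) + a*(3*n + 4) - 2*n - 4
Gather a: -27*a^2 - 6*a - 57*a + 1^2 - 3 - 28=-27*a^2 - 63*a - 30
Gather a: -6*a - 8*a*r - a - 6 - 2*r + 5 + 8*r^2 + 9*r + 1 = a*(-8*r - 7) + 8*r^2 + 7*r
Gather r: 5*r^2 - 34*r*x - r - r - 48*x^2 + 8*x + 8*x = 5*r^2 + r*(-34*x - 2) - 48*x^2 + 16*x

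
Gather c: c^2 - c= c^2 - c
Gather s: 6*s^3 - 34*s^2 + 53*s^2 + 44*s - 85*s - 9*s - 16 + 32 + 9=6*s^3 + 19*s^2 - 50*s + 25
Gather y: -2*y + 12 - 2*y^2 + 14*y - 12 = -2*y^2 + 12*y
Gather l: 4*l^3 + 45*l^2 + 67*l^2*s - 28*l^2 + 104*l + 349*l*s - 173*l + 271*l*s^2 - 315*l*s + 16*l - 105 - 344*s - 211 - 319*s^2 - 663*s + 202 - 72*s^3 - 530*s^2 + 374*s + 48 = 4*l^3 + l^2*(67*s + 17) + l*(271*s^2 + 34*s - 53) - 72*s^3 - 849*s^2 - 633*s - 66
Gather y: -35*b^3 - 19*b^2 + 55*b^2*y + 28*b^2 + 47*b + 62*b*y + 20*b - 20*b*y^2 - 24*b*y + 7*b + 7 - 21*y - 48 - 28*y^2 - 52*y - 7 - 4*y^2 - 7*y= -35*b^3 + 9*b^2 + 74*b + y^2*(-20*b - 32) + y*(55*b^2 + 38*b - 80) - 48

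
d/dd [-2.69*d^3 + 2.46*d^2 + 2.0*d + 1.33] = -8.07*d^2 + 4.92*d + 2.0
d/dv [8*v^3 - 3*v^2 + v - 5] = 24*v^2 - 6*v + 1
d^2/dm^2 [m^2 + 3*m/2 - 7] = 2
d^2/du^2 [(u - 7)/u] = -14/u^3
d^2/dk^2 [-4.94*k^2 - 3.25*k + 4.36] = -9.88000000000000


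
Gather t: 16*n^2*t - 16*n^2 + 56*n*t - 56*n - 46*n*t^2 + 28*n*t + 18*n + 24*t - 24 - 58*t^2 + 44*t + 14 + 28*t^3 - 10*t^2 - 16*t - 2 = -16*n^2 - 38*n + 28*t^3 + t^2*(-46*n - 68) + t*(16*n^2 + 84*n + 52) - 12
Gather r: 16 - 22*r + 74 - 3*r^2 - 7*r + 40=-3*r^2 - 29*r + 130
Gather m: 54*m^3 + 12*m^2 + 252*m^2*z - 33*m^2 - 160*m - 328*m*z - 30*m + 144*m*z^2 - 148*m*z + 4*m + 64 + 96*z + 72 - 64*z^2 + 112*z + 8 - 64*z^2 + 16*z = 54*m^3 + m^2*(252*z - 21) + m*(144*z^2 - 476*z - 186) - 128*z^2 + 224*z + 144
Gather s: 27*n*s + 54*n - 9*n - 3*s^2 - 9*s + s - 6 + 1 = 45*n - 3*s^2 + s*(27*n - 8) - 5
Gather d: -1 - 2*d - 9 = -2*d - 10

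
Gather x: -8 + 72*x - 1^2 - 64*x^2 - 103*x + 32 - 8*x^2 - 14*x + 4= -72*x^2 - 45*x + 27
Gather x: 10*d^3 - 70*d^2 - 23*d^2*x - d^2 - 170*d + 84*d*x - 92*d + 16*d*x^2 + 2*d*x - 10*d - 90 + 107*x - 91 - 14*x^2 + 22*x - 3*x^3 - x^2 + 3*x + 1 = 10*d^3 - 71*d^2 - 272*d - 3*x^3 + x^2*(16*d - 15) + x*(-23*d^2 + 86*d + 132) - 180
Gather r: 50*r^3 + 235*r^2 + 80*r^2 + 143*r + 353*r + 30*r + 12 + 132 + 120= 50*r^3 + 315*r^2 + 526*r + 264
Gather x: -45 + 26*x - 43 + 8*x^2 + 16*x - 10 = 8*x^2 + 42*x - 98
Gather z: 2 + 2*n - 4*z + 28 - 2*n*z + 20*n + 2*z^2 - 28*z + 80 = 22*n + 2*z^2 + z*(-2*n - 32) + 110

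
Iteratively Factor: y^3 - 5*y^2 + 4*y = (y - 1)*(y^2 - 4*y) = (y - 4)*(y - 1)*(y)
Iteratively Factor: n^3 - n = (n + 1)*(n^2 - n) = n*(n + 1)*(n - 1)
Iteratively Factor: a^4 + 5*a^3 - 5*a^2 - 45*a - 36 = (a - 3)*(a^3 + 8*a^2 + 19*a + 12) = (a - 3)*(a + 3)*(a^2 + 5*a + 4) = (a - 3)*(a + 3)*(a + 4)*(a + 1)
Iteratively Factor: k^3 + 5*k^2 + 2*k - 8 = (k + 4)*(k^2 + k - 2) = (k - 1)*(k + 4)*(k + 2)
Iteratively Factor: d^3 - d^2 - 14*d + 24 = (d - 2)*(d^2 + d - 12) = (d - 2)*(d + 4)*(d - 3)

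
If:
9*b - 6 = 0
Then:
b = 2/3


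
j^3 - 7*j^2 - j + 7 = (j - 7)*(j - 1)*(j + 1)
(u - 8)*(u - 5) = u^2 - 13*u + 40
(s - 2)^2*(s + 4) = s^3 - 12*s + 16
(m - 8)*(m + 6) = m^2 - 2*m - 48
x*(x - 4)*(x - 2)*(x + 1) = x^4 - 5*x^3 + 2*x^2 + 8*x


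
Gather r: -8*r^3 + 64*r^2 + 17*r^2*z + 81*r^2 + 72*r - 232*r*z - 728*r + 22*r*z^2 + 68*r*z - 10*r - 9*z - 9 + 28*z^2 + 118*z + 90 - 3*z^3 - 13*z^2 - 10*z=-8*r^3 + r^2*(17*z + 145) + r*(22*z^2 - 164*z - 666) - 3*z^3 + 15*z^2 + 99*z + 81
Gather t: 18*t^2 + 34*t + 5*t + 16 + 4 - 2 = 18*t^2 + 39*t + 18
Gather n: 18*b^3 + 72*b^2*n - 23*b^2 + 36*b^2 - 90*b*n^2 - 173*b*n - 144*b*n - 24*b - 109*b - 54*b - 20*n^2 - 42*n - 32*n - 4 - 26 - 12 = 18*b^3 + 13*b^2 - 187*b + n^2*(-90*b - 20) + n*(72*b^2 - 317*b - 74) - 42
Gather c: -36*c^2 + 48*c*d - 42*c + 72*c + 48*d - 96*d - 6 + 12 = -36*c^2 + c*(48*d + 30) - 48*d + 6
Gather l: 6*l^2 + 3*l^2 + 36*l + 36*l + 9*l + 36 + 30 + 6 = 9*l^2 + 81*l + 72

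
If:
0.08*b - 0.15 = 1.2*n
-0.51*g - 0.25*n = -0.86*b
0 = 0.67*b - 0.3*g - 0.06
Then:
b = 0.45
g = 0.81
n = -0.09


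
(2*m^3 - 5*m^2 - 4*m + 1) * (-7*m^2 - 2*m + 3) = -14*m^5 + 31*m^4 + 44*m^3 - 14*m^2 - 14*m + 3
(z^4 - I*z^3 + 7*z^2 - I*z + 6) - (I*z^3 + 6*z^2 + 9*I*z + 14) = z^4 - 2*I*z^3 + z^2 - 10*I*z - 8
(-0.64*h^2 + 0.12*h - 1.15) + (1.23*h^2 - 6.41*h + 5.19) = 0.59*h^2 - 6.29*h + 4.04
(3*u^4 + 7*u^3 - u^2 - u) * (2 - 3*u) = -9*u^5 - 15*u^4 + 17*u^3 + u^2 - 2*u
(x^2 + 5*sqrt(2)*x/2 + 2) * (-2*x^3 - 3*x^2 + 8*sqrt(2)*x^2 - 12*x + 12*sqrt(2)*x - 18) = -2*x^5 - 3*x^4 + 3*sqrt(2)*x^4 + 9*sqrt(2)*x^3/2 + 24*x^3 - 14*sqrt(2)*x^2 + 36*x^2 - 21*sqrt(2)*x - 24*x - 36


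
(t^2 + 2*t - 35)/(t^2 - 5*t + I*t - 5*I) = (t + 7)/(t + I)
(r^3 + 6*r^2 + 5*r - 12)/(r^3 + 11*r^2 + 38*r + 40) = (r^2 + 2*r - 3)/(r^2 + 7*r + 10)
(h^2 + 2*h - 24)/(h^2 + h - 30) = (h - 4)/(h - 5)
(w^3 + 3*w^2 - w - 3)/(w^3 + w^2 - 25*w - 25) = (w^2 + 2*w - 3)/(w^2 - 25)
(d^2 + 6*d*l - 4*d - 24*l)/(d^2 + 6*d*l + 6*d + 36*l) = (d - 4)/(d + 6)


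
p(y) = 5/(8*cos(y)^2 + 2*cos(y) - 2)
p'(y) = 5*(16*sin(y)*cos(y) + 2*sin(y))/(8*cos(y)^2 + 2*cos(y) - 2)^2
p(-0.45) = 0.80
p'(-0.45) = -0.90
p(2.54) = 2.80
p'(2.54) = -9.90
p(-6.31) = 0.63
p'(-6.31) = -0.04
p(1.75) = -2.38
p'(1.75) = -0.95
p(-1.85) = -2.57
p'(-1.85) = 3.07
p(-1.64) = -2.38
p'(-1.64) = -1.01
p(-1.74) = -2.37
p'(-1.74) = 0.77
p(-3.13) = 1.25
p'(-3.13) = 0.05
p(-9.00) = 1.77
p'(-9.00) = 3.26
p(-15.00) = 4.56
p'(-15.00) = 27.41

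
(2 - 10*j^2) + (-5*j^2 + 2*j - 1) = -15*j^2 + 2*j + 1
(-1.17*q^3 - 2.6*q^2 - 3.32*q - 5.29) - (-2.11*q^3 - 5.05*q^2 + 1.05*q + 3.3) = 0.94*q^3 + 2.45*q^2 - 4.37*q - 8.59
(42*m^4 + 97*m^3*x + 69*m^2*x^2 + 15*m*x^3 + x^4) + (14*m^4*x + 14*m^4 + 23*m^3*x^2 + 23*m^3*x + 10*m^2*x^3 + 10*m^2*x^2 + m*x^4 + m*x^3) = 14*m^4*x + 56*m^4 + 23*m^3*x^2 + 120*m^3*x + 10*m^2*x^3 + 79*m^2*x^2 + m*x^4 + 16*m*x^3 + x^4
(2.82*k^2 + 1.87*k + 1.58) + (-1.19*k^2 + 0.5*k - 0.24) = 1.63*k^2 + 2.37*k + 1.34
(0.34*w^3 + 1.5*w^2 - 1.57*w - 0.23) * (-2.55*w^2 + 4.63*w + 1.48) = -0.867*w^5 - 2.2508*w^4 + 11.4517*w^3 - 4.4626*w^2 - 3.3885*w - 0.3404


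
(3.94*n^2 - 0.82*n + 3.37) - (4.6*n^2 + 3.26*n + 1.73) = -0.66*n^2 - 4.08*n + 1.64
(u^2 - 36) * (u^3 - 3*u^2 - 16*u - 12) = u^5 - 3*u^4 - 52*u^3 + 96*u^2 + 576*u + 432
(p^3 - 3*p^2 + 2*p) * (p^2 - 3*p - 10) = p^5 - 6*p^4 + p^3 + 24*p^2 - 20*p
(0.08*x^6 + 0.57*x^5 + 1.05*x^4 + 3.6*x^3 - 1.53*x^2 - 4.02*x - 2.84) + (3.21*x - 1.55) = 0.08*x^6 + 0.57*x^5 + 1.05*x^4 + 3.6*x^3 - 1.53*x^2 - 0.81*x - 4.39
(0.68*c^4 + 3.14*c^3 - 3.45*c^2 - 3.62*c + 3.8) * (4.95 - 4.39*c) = -2.9852*c^5 - 10.4186*c^4 + 30.6885*c^3 - 1.1857*c^2 - 34.601*c + 18.81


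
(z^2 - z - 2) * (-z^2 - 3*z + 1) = -z^4 - 2*z^3 + 6*z^2 + 5*z - 2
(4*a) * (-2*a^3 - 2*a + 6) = -8*a^4 - 8*a^2 + 24*a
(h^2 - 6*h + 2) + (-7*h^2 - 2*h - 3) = -6*h^2 - 8*h - 1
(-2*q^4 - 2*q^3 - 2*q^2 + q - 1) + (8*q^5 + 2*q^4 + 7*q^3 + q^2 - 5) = 8*q^5 + 5*q^3 - q^2 + q - 6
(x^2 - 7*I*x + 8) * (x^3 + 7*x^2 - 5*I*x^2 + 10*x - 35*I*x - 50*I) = x^5 + 7*x^4 - 12*I*x^4 - 17*x^3 - 84*I*x^3 - 189*x^2 - 160*I*x^2 - 270*x - 280*I*x - 400*I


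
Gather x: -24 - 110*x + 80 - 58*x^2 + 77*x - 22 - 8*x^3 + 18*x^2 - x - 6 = -8*x^3 - 40*x^2 - 34*x + 28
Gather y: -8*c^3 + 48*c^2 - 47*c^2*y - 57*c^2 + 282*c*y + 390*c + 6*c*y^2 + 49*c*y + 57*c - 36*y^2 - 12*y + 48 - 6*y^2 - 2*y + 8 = -8*c^3 - 9*c^2 + 447*c + y^2*(6*c - 42) + y*(-47*c^2 + 331*c - 14) + 56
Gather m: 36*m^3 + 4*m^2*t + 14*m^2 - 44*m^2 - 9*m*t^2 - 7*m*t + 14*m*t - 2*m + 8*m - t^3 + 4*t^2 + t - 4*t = 36*m^3 + m^2*(4*t - 30) + m*(-9*t^2 + 7*t + 6) - t^3 + 4*t^2 - 3*t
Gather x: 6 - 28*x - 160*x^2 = -160*x^2 - 28*x + 6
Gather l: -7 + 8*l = 8*l - 7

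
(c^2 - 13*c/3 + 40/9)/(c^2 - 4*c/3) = (9*c^2 - 39*c + 40)/(3*c*(3*c - 4))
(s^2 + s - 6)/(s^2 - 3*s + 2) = (s + 3)/(s - 1)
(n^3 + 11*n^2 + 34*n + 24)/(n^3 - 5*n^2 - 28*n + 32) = (n^2 + 7*n + 6)/(n^2 - 9*n + 8)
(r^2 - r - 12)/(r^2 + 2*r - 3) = (r - 4)/(r - 1)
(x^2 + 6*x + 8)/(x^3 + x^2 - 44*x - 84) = (x + 4)/(x^2 - x - 42)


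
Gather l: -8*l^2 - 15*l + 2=-8*l^2 - 15*l + 2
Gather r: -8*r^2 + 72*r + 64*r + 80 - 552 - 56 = -8*r^2 + 136*r - 528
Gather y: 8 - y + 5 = 13 - y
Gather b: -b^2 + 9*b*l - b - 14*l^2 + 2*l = -b^2 + b*(9*l - 1) - 14*l^2 + 2*l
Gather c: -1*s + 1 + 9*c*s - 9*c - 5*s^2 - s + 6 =c*(9*s - 9) - 5*s^2 - 2*s + 7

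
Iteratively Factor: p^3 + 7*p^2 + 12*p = (p)*(p^2 + 7*p + 12) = p*(p + 3)*(p + 4)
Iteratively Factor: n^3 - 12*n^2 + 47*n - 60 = (n - 5)*(n^2 - 7*n + 12) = (n - 5)*(n - 4)*(n - 3)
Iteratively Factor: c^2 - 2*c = (c)*(c - 2)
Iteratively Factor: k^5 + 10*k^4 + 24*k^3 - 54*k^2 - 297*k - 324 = (k + 3)*(k^4 + 7*k^3 + 3*k^2 - 63*k - 108) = (k + 3)*(k + 4)*(k^3 + 3*k^2 - 9*k - 27) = (k + 3)^2*(k + 4)*(k^2 - 9) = (k + 3)^3*(k + 4)*(k - 3)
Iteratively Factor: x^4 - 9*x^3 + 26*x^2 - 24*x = (x)*(x^3 - 9*x^2 + 26*x - 24) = x*(x - 2)*(x^2 - 7*x + 12) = x*(x - 4)*(x - 2)*(x - 3)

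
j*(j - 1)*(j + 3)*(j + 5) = j^4 + 7*j^3 + 7*j^2 - 15*j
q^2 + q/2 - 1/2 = (q - 1/2)*(q + 1)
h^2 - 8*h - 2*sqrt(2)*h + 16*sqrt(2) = (h - 8)*(h - 2*sqrt(2))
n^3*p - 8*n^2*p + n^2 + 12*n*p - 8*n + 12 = (n - 6)*(n - 2)*(n*p + 1)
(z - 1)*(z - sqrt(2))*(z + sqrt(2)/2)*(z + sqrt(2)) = z^4 - z^3 + sqrt(2)*z^3/2 - 2*z^2 - sqrt(2)*z^2/2 - sqrt(2)*z + 2*z + sqrt(2)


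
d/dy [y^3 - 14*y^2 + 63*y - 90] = 3*y^2 - 28*y + 63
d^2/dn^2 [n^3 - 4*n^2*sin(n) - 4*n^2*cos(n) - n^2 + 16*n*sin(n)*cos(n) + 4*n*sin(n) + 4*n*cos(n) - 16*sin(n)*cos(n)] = 4*sqrt(2)*n^2*sin(n + pi/4) + 12*n*sin(n) - 32*n*sin(2*n) - 20*n*cos(n) + 6*n - 16*sin(n) + 32*sqrt(2)*sin(2*n + pi/4) - 2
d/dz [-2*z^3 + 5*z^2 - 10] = 2*z*(5 - 3*z)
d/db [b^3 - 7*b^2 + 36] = b*(3*b - 14)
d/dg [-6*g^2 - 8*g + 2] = -12*g - 8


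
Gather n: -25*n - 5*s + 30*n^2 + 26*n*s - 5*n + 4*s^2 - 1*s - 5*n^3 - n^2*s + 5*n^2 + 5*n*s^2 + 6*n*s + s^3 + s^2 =-5*n^3 + n^2*(35 - s) + n*(5*s^2 + 32*s - 30) + s^3 + 5*s^2 - 6*s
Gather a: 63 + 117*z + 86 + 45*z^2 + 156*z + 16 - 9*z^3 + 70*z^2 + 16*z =-9*z^3 + 115*z^2 + 289*z + 165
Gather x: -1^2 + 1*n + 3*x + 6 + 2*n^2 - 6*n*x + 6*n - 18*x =2*n^2 + 7*n + x*(-6*n - 15) + 5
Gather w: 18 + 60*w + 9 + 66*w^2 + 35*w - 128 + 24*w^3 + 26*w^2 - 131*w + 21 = 24*w^3 + 92*w^2 - 36*w - 80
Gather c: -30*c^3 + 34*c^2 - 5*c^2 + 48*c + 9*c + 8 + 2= -30*c^3 + 29*c^2 + 57*c + 10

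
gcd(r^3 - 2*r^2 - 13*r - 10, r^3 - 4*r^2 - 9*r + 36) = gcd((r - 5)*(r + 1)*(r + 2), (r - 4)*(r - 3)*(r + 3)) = 1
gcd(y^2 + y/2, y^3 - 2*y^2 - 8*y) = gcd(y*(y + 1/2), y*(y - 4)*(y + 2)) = y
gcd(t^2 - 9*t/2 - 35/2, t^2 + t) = 1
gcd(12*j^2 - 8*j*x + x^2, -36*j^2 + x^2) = -6*j + x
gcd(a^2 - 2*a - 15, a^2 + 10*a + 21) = a + 3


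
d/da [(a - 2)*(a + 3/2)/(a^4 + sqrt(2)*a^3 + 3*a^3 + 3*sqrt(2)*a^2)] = (-2*a^4 - 3*a^3/2 - sqrt(2)*a^3 + sqrt(2)*a^2 + 15*a^2 + 21*sqrt(2)*a/2 + 27*a + 18*sqrt(2))/(a^3*(a^4 + 2*sqrt(2)*a^3 + 6*a^3 + 11*a^2 + 12*sqrt(2)*a^2 + 12*a + 18*sqrt(2)*a + 18))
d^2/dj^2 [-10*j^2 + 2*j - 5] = -20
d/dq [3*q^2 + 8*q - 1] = 6*q + 8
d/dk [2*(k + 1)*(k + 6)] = 4*k + 14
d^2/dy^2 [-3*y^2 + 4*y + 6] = -6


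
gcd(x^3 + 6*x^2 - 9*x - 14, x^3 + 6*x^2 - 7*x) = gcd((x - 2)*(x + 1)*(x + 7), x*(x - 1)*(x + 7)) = x + 7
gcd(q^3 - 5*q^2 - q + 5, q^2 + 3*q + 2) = q + 1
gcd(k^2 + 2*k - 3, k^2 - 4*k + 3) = k - 1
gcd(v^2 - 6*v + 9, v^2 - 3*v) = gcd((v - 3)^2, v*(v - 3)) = v - 3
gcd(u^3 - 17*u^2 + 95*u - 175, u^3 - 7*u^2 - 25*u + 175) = u^2 - 12*u + 35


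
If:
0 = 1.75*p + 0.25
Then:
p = -0.14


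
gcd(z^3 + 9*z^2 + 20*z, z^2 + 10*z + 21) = 1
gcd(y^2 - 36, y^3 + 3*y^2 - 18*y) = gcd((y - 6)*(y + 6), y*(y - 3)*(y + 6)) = y + 6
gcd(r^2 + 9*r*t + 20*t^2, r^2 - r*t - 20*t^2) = r + 4*t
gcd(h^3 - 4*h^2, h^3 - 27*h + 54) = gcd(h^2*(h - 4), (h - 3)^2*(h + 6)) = 1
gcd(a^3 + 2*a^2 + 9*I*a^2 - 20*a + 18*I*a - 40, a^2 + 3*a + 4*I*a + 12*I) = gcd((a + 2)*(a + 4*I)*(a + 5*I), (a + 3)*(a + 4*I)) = a + 4*I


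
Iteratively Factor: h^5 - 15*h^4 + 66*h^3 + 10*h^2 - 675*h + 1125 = (h - 3)*(h^4 - 12*h^3 + 30*h^2 + 100*h - 375) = (h - 5)*(h - 3)*(h^3 - 7*h^2 - 5*h + 75) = (h - 5)^2*(h - 3)*(h^2 - 2*h - 15) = (h - 5)^3*(h - 3)*(h + 3)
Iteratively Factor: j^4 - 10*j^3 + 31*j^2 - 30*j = (j)*(j^3 - 10*j^2 + 31*j - 30) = j*(j - 2)*(j^2 - 8*j + 15) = j*(j - 3)*(j - 2)*(j - 5)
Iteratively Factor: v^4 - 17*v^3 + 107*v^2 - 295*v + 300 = (v - 4)*(v^3 - 13*v^2 + 55*v - 75) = (v - 4)*(v - 3)*(v^2 - 10*v + 25) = (v - 5)*(v - 4)*(v - 3)*(v - 5)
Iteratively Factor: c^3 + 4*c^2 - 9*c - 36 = (c + 4)*(c^2 - 9) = (c - 3)*(c + 4)*(c + 3)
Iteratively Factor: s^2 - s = (s - 1)*(s)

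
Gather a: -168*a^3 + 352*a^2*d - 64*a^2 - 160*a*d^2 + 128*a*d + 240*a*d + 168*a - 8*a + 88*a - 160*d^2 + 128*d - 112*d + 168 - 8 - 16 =-168*a^3 + a^2*(352*d - 64) + a*(-160*d^2 + 368*d + 248) - 160*d^2 + 16*d + 144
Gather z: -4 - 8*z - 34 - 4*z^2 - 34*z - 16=-4*z^2 - 42*z - 54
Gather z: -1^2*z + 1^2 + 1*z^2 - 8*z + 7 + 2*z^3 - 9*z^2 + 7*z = 2*z^3 - 8*z^2 - 2*z + 8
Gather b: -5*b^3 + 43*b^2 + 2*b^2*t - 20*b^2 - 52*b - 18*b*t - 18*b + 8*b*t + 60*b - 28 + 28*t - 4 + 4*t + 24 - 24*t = -5*b^3 + b^2*(2*t + 23) + b*(-10*t - 10) + 8*t - 8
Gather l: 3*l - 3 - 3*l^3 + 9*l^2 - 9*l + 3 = -3*l^3 + 9*l^2 - 6*l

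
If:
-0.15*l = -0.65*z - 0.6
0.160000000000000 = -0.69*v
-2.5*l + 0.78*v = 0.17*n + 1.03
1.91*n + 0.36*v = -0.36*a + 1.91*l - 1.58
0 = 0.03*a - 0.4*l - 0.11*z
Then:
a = -10.98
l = -0.54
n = 0.75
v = -0.23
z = -1.05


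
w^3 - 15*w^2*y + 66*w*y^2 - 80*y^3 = (w - 8*y)*(w - 5*y)*(w - 2*y)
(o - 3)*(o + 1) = o^2 - 2*o - 3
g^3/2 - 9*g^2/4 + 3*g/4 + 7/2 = (g/2 + 1/2)*(g - 7/2)*(g - 2)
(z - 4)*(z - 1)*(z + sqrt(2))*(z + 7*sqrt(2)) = z^4 - 5*z^3 + 8*sqrt(2)*z^3 - 40*sqrt(2)*z^2 + 18*z^2 - 70*z + 32*sqrt(2)*z + 56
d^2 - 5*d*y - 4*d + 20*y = (d - 4)*(d - 5*y)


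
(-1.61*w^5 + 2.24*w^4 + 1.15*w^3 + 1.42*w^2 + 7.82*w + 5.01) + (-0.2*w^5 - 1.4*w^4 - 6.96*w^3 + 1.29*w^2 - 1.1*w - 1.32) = -1.81*w^5 + 0.84*w^4 - 5.81*w^3 + 2.71*w^2 + 6.72*w + 3.69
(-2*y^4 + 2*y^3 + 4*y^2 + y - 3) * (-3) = 6*y^4 - 6*y^3 - 12*y^2 - 3*y + 9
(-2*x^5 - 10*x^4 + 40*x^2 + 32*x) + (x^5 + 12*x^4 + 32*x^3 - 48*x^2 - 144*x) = -x^5 + 2*x^4 + 32*x^3 - 8*x^2 - 112*x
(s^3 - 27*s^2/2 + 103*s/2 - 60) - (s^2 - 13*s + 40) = s^3 - 29*s^2/2 + 129*s/2 - 100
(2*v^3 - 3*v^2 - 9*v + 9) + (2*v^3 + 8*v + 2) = 4*v^3 - 3*v^2 - v + 11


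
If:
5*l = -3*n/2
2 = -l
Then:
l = -2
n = 20/3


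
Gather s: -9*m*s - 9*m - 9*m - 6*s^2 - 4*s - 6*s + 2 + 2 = -18*m - 6*s^2 + s*(-9*m - 10) + 4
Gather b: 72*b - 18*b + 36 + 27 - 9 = 54*b + 54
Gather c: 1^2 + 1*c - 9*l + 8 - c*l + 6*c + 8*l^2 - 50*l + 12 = c*(7 - l) + 8*l^2 - 59*l + 21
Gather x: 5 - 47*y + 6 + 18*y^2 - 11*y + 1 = 18*y^2 - 58*y + 12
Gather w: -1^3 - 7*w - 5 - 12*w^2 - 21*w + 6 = -12*w^2 - 28*w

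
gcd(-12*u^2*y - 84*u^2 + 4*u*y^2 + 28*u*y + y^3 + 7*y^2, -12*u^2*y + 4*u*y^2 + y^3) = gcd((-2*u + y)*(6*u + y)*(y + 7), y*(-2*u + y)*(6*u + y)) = -12*u^2 + 4*u*y + y^2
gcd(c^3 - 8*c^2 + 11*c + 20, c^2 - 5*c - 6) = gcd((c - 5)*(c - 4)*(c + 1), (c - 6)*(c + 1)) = c + 1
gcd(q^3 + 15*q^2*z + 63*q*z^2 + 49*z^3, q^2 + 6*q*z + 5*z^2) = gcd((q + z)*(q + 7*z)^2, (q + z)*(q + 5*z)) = q + z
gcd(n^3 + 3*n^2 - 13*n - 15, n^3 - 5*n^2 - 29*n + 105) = n^2 + 2*n - 15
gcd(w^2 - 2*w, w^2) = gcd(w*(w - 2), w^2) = w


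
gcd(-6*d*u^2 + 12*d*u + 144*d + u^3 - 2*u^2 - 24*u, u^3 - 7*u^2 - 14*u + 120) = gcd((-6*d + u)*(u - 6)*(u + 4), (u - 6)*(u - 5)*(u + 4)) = u^2 - 2*u - 24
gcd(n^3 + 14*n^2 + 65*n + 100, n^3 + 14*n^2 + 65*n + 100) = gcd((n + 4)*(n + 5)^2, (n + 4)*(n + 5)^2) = n^3 + 14*n^2 + 65*n + 100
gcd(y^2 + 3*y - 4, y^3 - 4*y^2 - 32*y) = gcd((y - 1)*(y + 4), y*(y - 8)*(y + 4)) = y + 4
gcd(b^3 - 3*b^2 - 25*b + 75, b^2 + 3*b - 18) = b - 3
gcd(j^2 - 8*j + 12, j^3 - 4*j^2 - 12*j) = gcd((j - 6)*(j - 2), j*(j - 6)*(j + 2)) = j - 6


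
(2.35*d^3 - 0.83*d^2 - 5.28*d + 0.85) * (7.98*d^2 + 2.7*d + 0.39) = 18.753*d^5 - 0.2784*d^4 - 43.4589*d^3 - 7.7967*d^2 + 0.2358*d + 0.3315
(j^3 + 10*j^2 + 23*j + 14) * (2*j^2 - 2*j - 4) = 2*j^5 + 18*j^4 + 22*j^3 - 58*j^2 - 120*j - 56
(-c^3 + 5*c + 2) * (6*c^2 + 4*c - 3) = -6*c^5 - 4*c^4 + 33*c^3 + 32*c^2 - 7*c - 6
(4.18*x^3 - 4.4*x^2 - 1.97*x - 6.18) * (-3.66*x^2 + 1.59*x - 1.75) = -15.2988*x^5 + 22.7502*x^4 - 7.1008*x^3 + 27.1865*x^2 - 6.3787*x + 10.815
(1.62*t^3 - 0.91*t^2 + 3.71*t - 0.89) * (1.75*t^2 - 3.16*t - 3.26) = 2.835*t^5 - 6.7117*t^4 + 4.0869*t^3 - 10.3145*t^2 - 9.2822*t + 2.9014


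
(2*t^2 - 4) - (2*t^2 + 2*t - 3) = -2*t - 1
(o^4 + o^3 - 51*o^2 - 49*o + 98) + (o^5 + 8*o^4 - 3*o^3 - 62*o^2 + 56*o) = o^5 + 9*o^4 - 2*o^3 - 113*o^2 + 7*o + 98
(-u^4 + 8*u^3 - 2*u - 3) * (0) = 0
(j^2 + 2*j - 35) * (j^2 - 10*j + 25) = j^4 - 8*j^3 - 30*j^2 + 400*j - 875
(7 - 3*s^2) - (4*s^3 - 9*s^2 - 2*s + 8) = -4*s^3 + 6*s^2 + 2*s - 1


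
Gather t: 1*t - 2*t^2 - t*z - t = -2*t^2 - t*z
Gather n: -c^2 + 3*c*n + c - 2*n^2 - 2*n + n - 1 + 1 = -c^2 + c - 2*n^2 + n*(3*c - 1)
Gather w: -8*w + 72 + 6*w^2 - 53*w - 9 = 6*w^2 - 61*w + 63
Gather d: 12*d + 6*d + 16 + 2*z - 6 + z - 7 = 18*d + 3*z + 3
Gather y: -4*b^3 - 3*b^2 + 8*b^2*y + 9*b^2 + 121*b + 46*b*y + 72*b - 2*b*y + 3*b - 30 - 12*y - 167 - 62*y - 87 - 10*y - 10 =-4*b^3 + 6*b^2 + 196*b + y*(8*b^2 + 44*b - 84) - 294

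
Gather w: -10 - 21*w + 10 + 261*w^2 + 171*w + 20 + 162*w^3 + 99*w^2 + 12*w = 162*w^3 + 360*w^2 + 162*w + 20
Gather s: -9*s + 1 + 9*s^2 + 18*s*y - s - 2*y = 9*s^2 + s*(18*y - 10) - 2*y + 1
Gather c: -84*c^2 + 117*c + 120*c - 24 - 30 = -84*c^2 + 237*c - 54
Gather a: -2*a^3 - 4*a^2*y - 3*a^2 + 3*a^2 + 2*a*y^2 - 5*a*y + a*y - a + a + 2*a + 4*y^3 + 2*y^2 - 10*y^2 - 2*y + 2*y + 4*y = -2*a^3 - 4*a^2*y + a*(2*y^2 - 4*y + 2) + 4*y^3 - 8*y^2 + 4*y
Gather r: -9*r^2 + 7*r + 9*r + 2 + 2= -9*r^2 + 16*r + 4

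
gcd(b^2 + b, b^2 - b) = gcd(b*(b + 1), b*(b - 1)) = b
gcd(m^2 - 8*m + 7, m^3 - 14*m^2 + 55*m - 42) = m^2 - 8*m + 7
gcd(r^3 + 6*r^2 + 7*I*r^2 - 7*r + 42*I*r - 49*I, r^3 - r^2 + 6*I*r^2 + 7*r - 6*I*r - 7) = r^2 + r*(-1 + 7*I) - 7*I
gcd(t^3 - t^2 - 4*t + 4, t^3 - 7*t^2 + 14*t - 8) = t^2 - 3*t + 2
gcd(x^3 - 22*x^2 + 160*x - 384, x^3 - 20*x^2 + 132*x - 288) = x^2 - 14*x + 48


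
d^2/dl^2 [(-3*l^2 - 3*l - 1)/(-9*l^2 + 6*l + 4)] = 6*(135*l^3 + 189*l^2 + 54*l + 16)/(729*l^6 - 1458*l^5 + 1080*l^3 - 288*l - 64)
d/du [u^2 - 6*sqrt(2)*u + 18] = 2*u - 6*sqrt(2)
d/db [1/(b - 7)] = -1/(b - 7)^2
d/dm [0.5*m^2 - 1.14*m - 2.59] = 1.0*m - 1.14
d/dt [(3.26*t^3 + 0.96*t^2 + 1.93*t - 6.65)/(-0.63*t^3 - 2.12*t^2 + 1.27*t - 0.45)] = (8.88178419700125e-16*t^5 - 6.3064*t^4 + 10.7122*t^3 - 11.6587*t^2 - 29.06*t + 7.577)/(0.3969*t^6 + 2.6712*t^5 + 2.8942*t^4 - 4.8178*t^3 + 3.5209*t^2 - 1.143*t + 0.2025)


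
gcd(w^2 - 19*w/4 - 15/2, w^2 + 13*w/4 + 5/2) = w + 5/4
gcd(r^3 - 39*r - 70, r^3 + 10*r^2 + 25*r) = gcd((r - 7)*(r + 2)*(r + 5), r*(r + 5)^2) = r + 5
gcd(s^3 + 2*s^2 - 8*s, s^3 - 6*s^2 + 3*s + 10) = s - 2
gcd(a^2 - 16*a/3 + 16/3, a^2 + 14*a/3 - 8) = a - 4/3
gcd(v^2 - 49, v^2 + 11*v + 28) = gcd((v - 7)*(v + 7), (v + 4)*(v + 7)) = v + 7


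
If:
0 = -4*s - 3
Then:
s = -3/4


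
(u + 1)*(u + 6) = u^2 + 7*u + 6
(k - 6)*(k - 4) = k^2 - 10*k + 24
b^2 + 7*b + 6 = (b + 1)*(b + 6)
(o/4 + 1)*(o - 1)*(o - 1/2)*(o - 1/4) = o^4/4 + 9*o^3/16 - 49*o^2/32 + 27*o/32 - 1/8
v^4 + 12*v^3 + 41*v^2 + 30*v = v*(v + 1)*(v + 5)*(v + 6)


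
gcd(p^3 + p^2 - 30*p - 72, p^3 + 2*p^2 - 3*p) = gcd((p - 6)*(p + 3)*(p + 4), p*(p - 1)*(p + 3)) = p + 3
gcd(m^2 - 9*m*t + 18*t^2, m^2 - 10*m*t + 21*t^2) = -m + 3*t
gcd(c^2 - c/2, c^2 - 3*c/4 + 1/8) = c - 1/2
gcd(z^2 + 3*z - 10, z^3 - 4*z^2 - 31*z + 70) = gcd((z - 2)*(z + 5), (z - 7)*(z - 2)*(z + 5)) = z^2 + 3*z - 10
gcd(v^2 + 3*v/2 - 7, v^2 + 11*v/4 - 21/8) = v + 7/2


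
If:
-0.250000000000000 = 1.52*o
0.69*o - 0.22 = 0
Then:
No Solution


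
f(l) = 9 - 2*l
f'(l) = -2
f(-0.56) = 10.12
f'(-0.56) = -2.00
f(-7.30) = 23.60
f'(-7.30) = -2.00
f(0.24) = 8.52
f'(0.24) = -2.00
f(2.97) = 3.06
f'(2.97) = -2.00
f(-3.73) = 16.46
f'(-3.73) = -2.00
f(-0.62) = 10.24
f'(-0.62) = -2.00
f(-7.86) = 24.72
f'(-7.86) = -2.00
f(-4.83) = 18.66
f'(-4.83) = -2.00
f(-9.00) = 27.00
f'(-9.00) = -2.00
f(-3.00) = 15.00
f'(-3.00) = -2.00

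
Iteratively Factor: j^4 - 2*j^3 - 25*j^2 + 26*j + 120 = (j - 5)*(j^3 + 3*j^2 - 10*j - 24) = (j - 5)*(j - 3)*(j^2 + 6*j + 8) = (j - 5)*(j - 3)*(j + 4)*(j + 2)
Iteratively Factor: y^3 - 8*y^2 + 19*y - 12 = (y - 3)*(y^2 - 5*y + 4) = (y - 4)*(y - 3)*(y - 1)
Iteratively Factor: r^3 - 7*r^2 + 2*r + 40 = (r - 4)*(r^2 - 3*r - 10) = (r - 4)*(r + 2)*(r - 5)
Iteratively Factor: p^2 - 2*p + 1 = (p - 1)*(p - 1)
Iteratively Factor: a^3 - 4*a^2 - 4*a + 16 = (a - 2)*(a^2 - 2*a - 8) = (a - 4)*(a - 2)*(a + 2)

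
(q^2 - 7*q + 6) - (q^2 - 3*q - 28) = 34 - 4*q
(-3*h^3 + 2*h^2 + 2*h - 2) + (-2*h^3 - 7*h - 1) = -5*h^3 + 2*h^2 - 5*h - 3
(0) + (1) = 1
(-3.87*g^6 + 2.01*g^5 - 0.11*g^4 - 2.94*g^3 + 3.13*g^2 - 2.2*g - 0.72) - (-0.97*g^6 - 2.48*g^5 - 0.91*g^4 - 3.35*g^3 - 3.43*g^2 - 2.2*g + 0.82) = -2.9*g^6 + 4.49*g^5 + 0.8*g^4 + 0.41*g^3 + 6.56*g^2 - 1.54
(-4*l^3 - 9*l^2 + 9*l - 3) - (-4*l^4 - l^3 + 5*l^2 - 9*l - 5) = 4*l^4 - 3*l^3 - 14*l^2 + 18*l + 2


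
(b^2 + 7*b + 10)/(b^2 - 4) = (b + 5)/(b - 2)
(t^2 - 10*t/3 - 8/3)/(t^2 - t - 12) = (t + 2/3)/(t + 3)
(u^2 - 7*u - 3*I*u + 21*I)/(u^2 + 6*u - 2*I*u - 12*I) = (u^2 - u*(7 + 3*I) + 21*I)/(u^2 + 2*u*(3 - I) - 12*I)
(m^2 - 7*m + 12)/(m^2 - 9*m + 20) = (m - 3)/(m - 5)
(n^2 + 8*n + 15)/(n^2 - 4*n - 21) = (n + 5)/(n - 7)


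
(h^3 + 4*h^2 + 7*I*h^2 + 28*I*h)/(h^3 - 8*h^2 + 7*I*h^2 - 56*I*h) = (h + 4)/(h - 8)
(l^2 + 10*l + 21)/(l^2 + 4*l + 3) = (l + 7)/(l + 1)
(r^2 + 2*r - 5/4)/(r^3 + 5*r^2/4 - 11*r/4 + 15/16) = 4/(4*r - 3)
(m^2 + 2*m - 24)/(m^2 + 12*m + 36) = (m - 4)/(m + 6)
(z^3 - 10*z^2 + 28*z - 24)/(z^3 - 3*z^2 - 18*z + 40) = (z^2 - 8*z + 12)/(z^2 - z - 20)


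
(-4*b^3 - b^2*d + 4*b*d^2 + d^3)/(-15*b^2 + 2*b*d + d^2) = (-4*b^3 - b^2*d + 4*b*d^2 + d^3)/(-15*b^2 + 2*b*d + d^2)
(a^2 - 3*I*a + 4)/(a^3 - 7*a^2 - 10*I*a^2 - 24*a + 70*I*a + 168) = (a + I)/(a^2 - a*(7 + 6*I) + 42*I)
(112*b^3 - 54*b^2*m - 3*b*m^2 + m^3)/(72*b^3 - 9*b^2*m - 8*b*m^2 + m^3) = (14*b^2 - 5*b*m - m^2)/(9*b^2 - m^2)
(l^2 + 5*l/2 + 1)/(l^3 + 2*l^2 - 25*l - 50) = (l + 1/2)/(l^2 - 25)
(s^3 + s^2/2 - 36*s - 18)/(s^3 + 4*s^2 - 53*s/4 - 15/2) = 2*(s - 6)/(2*s - 5)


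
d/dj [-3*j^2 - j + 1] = -6*j - 1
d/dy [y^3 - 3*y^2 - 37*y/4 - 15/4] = 3*y^2 - 6*y - 37/4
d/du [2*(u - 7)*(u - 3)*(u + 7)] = 6*u^2 - 12*u - 98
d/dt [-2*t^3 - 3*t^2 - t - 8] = -6*t^2 - 6*t - 1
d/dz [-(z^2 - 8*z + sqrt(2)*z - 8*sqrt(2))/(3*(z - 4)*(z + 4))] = (-8*z^2 + sqrt(2)*z^2 - 16*sqrt(2)*z + 32*z - 128 + 16*sqrt(2))/(3*(z^4 - 32*z^2 + 256))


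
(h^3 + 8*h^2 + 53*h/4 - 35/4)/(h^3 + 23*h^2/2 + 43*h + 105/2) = (h - 1/2)/(h + 3)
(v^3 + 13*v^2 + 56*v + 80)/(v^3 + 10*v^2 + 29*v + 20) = (v + 4)/(v + 1)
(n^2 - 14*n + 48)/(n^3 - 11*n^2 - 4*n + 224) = (n - 6)/(n^2 - 3*n - 28)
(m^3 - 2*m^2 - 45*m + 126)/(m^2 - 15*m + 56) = (m^3 - 2*m^2 - 45*m + 126)/(m^2 - 15*m + 56)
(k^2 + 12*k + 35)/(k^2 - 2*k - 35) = (k + 7)/(k - 7)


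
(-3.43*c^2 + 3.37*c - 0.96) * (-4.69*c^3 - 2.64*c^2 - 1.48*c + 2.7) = 16.0867*c^5 - 6.7501*c^4 + 0.682*c^3 - 11.7142*c^2 + 10.5198*c - 2.592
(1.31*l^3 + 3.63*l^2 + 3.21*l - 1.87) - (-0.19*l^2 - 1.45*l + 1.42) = 1.31*l^3 + 3.82*l^2 + 4.66*l - 3.29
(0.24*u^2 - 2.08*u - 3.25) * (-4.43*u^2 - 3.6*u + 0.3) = -1.0632*u^4 + 8.3504*u^3 + 21.9575*u^2 + 11.076*u - 0.975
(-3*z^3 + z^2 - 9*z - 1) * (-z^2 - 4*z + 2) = 3*z^5 + 11*z^4 - z^3 + 39*z^2 - 14*z - 2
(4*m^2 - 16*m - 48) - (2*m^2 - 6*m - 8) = 2*m^2 - 10*m - 40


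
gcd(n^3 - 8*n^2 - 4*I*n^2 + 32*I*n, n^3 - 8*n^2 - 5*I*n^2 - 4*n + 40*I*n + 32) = n^2 + n*(-8 - 4*I) + 32*I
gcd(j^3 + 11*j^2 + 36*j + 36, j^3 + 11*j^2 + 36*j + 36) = j^3 + 11*j^2 + 36*j + 36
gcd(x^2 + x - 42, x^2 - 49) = x + 7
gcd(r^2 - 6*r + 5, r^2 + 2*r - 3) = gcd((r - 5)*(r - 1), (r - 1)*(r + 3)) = r - 1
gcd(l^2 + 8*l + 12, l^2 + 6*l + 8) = l + 2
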